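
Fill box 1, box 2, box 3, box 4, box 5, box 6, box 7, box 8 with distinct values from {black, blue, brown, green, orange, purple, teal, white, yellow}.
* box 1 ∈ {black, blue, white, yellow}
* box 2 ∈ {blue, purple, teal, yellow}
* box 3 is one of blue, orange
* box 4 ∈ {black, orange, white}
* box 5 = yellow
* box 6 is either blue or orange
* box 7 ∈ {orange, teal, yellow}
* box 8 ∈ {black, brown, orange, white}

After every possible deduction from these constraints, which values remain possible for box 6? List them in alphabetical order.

blue, orange

box 5's domain is down to {yellow}, so box 5 = yellow. Eliminate yellow elsewhere: box 1, box 2, box 7.
Among the 7 still-open variables, brown fits only box 8 (and all 7 values in {black, blue, brown, orange, purple, teal, white} must be used), so box 8 = brown.
Among the 6 still-open variables, purple fits only box 2 (and all 6 values in {black, blue, orange, purple, teal, white} must be used), so box 2 = purple.
Among the 5 still-open variables, teal fits only box 7 (and all 5 values in {black, blue, orange, teal, white} must be used), so box 7 = teal.
box 3 and box 6 between them cover only {blue, orange} — a naked pair. Remove those values from box 1, box 4.
No further eliminations apply; box 6 can still be any of blue, orange.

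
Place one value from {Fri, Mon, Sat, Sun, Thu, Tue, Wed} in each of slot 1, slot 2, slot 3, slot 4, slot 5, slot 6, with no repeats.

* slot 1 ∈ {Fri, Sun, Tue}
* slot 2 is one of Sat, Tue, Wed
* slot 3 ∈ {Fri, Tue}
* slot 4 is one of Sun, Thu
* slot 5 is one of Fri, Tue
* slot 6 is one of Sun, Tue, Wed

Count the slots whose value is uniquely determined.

The 6 variables together cover exactly {Fri, Sat, Sun, Thu, Tue, Wed} — 6 values for 6 variables — and Sat appears only in slot 2's list, so slot 2 = Sat.
The 5 still-open variables together cover exactly {Fri, Sun, Thu, Tue, Wed} — 5 values for 5 variables — and Thu appears only in slot 4's list, so slot 4 = Thu.
Among the 4 still-open variables, Wed fits only slot 6 (and all 4 values in {Fri, Sun, Tue, Wed} must be used), so slot 6 = Wed.
The 3 still-open variables together cover exactly {Fri, Sun, Tue} — 3 values for 3 variables — and Sun appears only in slot 1's list, so slot 1 = Sun.
Determined: slot 1=Sun, slot 2=Sat, slot 4=Thu, slot 6=Wed. The other slots each still have more than one consistent value. That makes 4.

4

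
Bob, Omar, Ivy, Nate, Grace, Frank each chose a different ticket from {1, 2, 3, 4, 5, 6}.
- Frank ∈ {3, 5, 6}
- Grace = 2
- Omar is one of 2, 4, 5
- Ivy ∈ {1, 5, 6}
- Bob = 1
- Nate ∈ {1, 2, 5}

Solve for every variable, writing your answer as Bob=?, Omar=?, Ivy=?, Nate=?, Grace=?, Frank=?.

Bob=1, Omar=4, Ivy=6, Nate=5, Grace=2, Frank=3

Bob must be 1 (only option left). Remove 1 from Ivy, Nate.
Grace must be 2 (only option left). Remove 2 from Omar, Nate.
Nate's domain is down to {5}, so Nate = 5. Eliminate 5 elsewhere: Omar, Ivy, Frank.
Omar has just one choice, so Omar = 4.
That leaves Ivy = 6. Eliminate 6 elsewhere: Frank.
Frank must be 3 (only option left).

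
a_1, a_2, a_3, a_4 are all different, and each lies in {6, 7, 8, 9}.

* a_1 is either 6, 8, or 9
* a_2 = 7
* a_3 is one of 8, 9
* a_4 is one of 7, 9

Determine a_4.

9

a_2 has just one choice, so a_2 = 7. Remove 7 from a_4.
So a_4 = 9.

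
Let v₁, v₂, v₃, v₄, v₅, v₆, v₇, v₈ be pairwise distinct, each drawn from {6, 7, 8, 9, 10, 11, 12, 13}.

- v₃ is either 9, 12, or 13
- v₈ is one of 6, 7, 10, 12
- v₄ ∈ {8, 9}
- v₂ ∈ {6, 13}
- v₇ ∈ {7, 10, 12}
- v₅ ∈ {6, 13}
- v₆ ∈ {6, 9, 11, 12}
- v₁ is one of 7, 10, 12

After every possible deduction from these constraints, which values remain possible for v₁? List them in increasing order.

The 8 variables together cover exactly {6, 7, 8, 9, 10, 11, 12, 13} — 8 values for 8 variables — and 8 appears only in v₄'s list, so v₄ = 8.
The 7 still-open variables together cover exactly {6, 7, 9, 10, 11, 12, 13} — 7 values for 7 variables — and 11 appears only in v₆'s list, so v₆ = 11.
The 6 still-open variables together cover exactly {6, 7, 9, 10, 12, 13} — 6 values for 6 variables — and 9 appears only in v₃'s list, so v₃ = 9.
The 2 variables v₂ and v₅ are confined to {6, 13}, which locks those values in; drop them from v₈.
No further eliminations apply; v₁ can still be any of 7, 10, 12.

7, 10, 12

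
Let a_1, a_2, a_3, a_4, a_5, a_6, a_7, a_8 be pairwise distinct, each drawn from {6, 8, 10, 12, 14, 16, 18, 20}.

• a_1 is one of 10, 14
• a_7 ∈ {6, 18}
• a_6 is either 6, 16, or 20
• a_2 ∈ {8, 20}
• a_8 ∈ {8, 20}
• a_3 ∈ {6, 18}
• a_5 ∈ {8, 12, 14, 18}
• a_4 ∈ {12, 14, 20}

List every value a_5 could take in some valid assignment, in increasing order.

The 8 variables together cover exactly {6, 8, 10, 12, 14, 16, 18, 20} — 8 values for 8 variables — and 10 appears only in a_1's list, so a_1 = 10.
The 7 still-open variables together cover exactly {6, 8, 12, 14, 16, 18, 20} — 7 values for 7 variables — and 16 appears only in a_6's list, so a_6 = 16.
a_2 and a_8 share exactly the 2 values {8, 20}; by pigeonhole those values go to them, so strike 8, 20 from a_4, a_5.
The 2 variables a_3 and a_7 are confined to {6, 18}, which locks those values in; drop them from a_5.
No further eliminations apply; a_5 can still be any of 12, 14.

12, 14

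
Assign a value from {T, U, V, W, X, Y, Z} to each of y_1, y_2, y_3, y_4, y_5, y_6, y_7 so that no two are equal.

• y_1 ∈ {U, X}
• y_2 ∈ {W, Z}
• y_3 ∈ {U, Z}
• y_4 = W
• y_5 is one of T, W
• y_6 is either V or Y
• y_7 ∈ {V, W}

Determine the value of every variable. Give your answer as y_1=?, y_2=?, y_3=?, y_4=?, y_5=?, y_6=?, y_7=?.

y_1=X, y_2=Z, y_3=U, y_4=W, y_5=T, y_6=Y, y_7=V

y_4 has just one choice, so y_4 = W. Eliminate W elsewhere: y_2, y_5, y_7.
y_5's domain is down to {T}, so y_5 = T.
y_7 has just one choice, so y_7 = V. Remove V from y_6.
y_2's domain is down to {Z}, so y_2 = Z. Remove Z from y_3.
That leaves y_3 = U. Eliminate U elsewhere: y_1.
y_6 has just one choice, so y_6 = Y.
y_1's domain is down to {X}, so y_1 = X.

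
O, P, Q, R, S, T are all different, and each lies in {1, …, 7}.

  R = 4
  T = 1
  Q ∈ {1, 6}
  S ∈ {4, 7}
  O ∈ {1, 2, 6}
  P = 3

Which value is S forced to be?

P must be 3 (only option left).
R's domain is down to {4}, so R = 4. Remove 4 from S.
So S = 7.

7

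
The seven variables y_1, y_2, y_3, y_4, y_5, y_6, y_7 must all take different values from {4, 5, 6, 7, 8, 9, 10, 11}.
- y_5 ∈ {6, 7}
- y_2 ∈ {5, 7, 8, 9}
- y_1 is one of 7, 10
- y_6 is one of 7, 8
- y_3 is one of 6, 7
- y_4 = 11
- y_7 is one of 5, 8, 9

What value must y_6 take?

8

y_4's domain is down to {11}, so y_4 = 11.
Among the 6 still-open variables, 10 fits only y_1 (and all 6 values in {5, 6, 7, 8, 9, 10} must be used), so y_1 = 10.
y_3 and y_5 share exactly the 2 values {6, 7}; by pigeonhole those values go to them, so strike 6, 7 from y_2, y_6.
So y_6 = 8.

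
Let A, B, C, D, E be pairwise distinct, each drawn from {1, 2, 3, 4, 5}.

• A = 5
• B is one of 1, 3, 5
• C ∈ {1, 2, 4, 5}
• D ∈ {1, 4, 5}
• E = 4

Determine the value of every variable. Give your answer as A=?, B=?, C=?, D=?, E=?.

A=5, B=3, C=2, D=1, E=4

A has just one choice, so A = 5. Eliminate 5 elsewhere: B, C, D.
E must be 4 (only option left). Strike 4 from C, D.
That leaves D = 1. Eliminate 1 elsewhere: B, C.
B's domain is down to {3}, so B = 3.
C must be 2 (only option left).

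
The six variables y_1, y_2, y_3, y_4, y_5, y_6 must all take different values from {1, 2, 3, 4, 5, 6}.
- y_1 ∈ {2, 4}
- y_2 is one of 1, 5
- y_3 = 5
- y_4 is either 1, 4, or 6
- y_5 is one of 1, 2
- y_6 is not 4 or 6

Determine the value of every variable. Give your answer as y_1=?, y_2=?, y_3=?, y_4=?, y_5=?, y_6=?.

y_3's domain is down to {5}, so y_3 = 5. So y_2, y_6 can't be 5.
y_2's domain is down to {1}, so y_2 = 1. Eliminate 1 elsewhere: y_4, y_5, y_6.
y_5's domain is down to {2}, so y_5 = 2. Remove 2 from y_1, y_6.
y_6 must be 3 (only option left).
y_1 must be 4 (only option left). Remove 4 from y_4.
y_4 has just one choice, so y_4 = 6.

y_1=4, y_2=1, y_3=5, y_4=6, y_5=2, y_6=3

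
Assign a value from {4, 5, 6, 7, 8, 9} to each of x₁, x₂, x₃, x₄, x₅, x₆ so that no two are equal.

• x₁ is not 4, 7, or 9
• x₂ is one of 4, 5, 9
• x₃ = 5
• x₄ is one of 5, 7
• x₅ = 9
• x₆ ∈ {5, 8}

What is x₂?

4

x₃'s domain is down to {5}, so x₃ = 5. So x₁, x₂, x₄, x₆ can't be 5.
x₄ has just one choice, so x₄ = 7.
x₅ has just one choice, so x₅ = 9. Remove 9 from x₂.
So x₂ = 4.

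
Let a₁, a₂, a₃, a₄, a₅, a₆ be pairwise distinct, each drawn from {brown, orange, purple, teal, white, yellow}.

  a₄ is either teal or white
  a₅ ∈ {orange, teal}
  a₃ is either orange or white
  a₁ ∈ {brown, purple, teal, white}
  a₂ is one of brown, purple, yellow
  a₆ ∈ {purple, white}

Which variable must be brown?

The 6 variables together cover exactly {brown, orange, purple, teal, white, yellow} — 6 values for 6 variables — and yellow appears only in a₂'s list, so a₂ = yellow.
The 5 still-open variables together cover exactly {brown, orange, purple, teal, white} — 5 values for 5 variables — and brown appears only in a₁'s list, so a₁ = brown.

a₁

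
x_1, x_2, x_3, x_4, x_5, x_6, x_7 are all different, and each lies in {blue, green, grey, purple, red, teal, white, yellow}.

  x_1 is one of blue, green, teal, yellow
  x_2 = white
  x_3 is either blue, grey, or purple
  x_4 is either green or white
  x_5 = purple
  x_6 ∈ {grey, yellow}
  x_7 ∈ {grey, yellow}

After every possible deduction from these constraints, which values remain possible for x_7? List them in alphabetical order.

x_2's domain is down to {white}, so x_2 = white. Remove white from x_4.
x_4 must be green (only option left). Remove green from x_1.
x_5 has just one choice, so x_5 = purple. So x_3 can't be purple.
Among the 4 still-open variables, teal fits only x_1 (and all 4 values in {blue, grey, teal, yellow} must be used), so x_1 = teal.
The 3 still-open variables together cover exactly {blue, grey, yellow} — 3 values for 3 variables — and blue appears only in x_3's list, so x_3 = blue.
No further eliminations apply; x_7 can still be any of grey, yellow.

grey, yellow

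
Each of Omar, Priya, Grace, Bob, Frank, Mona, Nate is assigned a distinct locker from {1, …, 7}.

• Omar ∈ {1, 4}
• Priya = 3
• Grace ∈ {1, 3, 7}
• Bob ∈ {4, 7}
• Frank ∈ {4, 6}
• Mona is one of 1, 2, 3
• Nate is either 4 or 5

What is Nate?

5

Priya's domain is down to {3}, so Priya = 3. So Grace, Mona can't be 3.
Among the 6 still-open variables, 2 fits only Mona (and all 6 values in {1, 2, 4, 5, 6, 7} must be used), so Mona = 2.
The 5 still-open variables draw from only 5 values {1, 4, 5, 6, 7}, so each is used; only Nate can be 5, hence Nate = 5.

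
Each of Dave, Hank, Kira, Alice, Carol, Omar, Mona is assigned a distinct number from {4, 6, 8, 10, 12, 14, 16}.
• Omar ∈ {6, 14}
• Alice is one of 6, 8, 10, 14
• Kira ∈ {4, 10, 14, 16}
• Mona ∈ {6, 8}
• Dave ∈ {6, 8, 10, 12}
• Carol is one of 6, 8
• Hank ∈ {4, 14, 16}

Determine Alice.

10

Among the 7 variables, 12 fits only Dave (and all 7 values in {4, 6, 8, 10, 12, 14, 16} must be used), so Dave = 12.
Carol and Mona between them cover only {6, 8} — a naked pair. Remove those values from Alice, Omar.
Omar's domain is down to {14}, so Omar = 14. So Hank, Kira, Alice can't be 14.
So Alice = 10.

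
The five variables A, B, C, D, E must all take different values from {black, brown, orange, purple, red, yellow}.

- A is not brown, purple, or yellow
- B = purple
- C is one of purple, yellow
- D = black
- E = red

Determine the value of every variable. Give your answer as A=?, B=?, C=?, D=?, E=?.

B must be purple (only option left). Eliminate purple elsewhere: C.
That leaves C = yellow.
D has just one choice, so D = black. Strike black from A.
E's domain is down to {red}, so E = red. Eliminate red elsewhere: A.
A's domain is down to {orange}, so A = orange.

A=orange, B=purple, C=yellow, D=black, E=red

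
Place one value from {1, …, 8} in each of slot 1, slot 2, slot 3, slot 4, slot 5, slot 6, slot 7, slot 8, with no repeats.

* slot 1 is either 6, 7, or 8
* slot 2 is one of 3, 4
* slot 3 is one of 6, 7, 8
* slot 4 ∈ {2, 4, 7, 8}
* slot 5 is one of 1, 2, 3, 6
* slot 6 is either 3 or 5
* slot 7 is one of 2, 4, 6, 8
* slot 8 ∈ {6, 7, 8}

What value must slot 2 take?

3

The 8 variables together cover exactly {1, 2, 3, 4, 5, 6, 7, 8} — 8 values for 8 variables — and 1 appears only in slot 5's list, so slot 5 = 1.
Among the 7 still-open variables, 5 fits only slot 6 (and all 7 values in {2, 3, 4, 5, 6, 7, 8} must be used), so slot 6 = 5.
The 6 still-open variables draw from only 6 values {2, 3, 4, 6, 7, 8}, so each is used; only slot 2 can be 3, hence slot 2 = 3.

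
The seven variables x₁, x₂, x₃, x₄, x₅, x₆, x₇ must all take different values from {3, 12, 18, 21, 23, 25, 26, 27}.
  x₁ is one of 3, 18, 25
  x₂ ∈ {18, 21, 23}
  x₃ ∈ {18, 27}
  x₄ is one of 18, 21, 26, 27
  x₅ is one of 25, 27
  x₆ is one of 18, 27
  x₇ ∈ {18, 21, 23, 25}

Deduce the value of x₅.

25

The 7 variables together cover exactly {3, 18, 21, 23, 25, 26, 27} — 7 values for 7 variables — and 3 appears only in x₁'s list, so x₁ = 3.
The 6 still-open variables together cover exactly {18, 21, 23, 25, 26, 27} — 6 values for 6 variables — and 26 appears only in x₄'s list, so x₄ = 26.
The 2 variables x₃ and x₆ are confined to {18, 27}, which locks those values in; drop them from x₂, x₅, x₇.
So x₅ = 25.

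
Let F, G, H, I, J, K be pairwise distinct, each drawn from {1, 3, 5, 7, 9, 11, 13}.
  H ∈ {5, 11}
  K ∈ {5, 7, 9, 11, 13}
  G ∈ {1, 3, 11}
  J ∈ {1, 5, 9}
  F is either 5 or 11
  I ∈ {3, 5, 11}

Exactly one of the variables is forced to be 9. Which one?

J

F and H share exactly the 2 values {5, 11}; by pigeonhole those values go to them, so strike 5, 11 from G, I, J, K.
I has just one choice, so I = 3. Eliminate 3 elsewhere: G.
G's domain is down to {1}, so G = 1. Eliminate 1 elsewhere: J.
So 9 goes to J.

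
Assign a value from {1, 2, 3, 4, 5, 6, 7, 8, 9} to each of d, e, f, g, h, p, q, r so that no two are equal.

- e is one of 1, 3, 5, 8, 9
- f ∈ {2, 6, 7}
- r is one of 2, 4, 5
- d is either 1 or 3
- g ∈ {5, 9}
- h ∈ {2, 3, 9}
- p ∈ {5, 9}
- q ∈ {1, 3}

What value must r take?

4

d and q between them cover only {1, 3} — a naked pair. Remove those values from e, h.
The 2 variables g and p are confined to {5, 9}, which locks those values in; drop them from e, h, r.
e's domain is down to {8}, so e = 8.
h must be 2 (only option left). Strike 2 from f, r.
So r = 4.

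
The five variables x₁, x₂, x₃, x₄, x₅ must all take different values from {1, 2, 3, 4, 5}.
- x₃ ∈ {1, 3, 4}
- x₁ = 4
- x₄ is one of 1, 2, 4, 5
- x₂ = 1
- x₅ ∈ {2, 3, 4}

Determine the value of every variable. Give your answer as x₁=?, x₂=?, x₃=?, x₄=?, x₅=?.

x₁'s domain is down to {4}, so x₁ = 4. Remove 4 from x₃, x₄, x₅.
That leaves x₂ = 1. Remove 1 from x₃, x₄.
x₃'s domain is down to {3}, so x₃ = 3. So x₅ can't be 3.
x₅ has just one choice, so x₅ = 2. So x₄ can't be 2.
x₄ has just one choice, so x₄ = 5.

x₁=4, x₂=1, x₃=3, x₄=5, x₅=2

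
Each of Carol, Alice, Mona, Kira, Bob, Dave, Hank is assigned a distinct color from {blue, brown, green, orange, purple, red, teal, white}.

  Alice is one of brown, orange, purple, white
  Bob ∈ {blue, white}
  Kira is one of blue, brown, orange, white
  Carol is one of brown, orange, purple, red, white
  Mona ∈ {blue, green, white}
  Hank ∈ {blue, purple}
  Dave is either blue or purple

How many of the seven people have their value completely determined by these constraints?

3

The 7 variables together cover exactly {blue, brown, green, orange, purple, red, white} — 7 values for 7 variables — and green appears only in Mona's list, so Mona = green.
The 6 still-open variables together cover exactly {blue, brown, orange, purple, red, white} — 6 values for 6 variables — and red appears only in Carol's list, so Carol = red.
The 2 variables Dave and Hank are confined to {blue, purple}, which locks those values in; drop them from Alice, Kira, Bob.
Bob's domain is down to {white}, so Bob = white. Strike white from Alice, Kira.
Determined: Carol=red, Mona=green, Bob=white. The other people each still have more than one consistent value. That makes 3.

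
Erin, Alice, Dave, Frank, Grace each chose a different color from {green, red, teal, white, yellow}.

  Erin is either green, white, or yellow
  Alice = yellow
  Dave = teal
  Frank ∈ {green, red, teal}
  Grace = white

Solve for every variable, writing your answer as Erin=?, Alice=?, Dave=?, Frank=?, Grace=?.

Erin=green, Alice=yellow, Dave=teal, Frank=red, Grace=white

Alice must be yellow (only option left). So Erin can't be yellow.
That leaves Dave = teal. Strike teal from Frank.
Grace must be white (only option left). Remove white from Erin.
Erin has just one choice, so Erin = green. Strike green from Frank.
That leaves Frank = red.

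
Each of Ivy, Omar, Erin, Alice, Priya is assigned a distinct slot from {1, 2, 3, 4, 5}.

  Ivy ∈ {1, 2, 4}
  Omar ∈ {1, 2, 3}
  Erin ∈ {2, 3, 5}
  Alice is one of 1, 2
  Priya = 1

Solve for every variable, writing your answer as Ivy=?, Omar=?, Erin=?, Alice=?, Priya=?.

Priya's domain is down to {1}, so Priya = 1. So Ivy, Omar, Alice can't be 1.
Alice must be 2 (only option left). Eliminate 2 elsewhere: Ivy, Omar, Erin.
Ivy must be 4 (only option left).
Omar has just one choice, so Omar = 3. Eliminate 3 elsewhere: Erin.
Erin's domain is down to {5}, so Erin = 5.

Ivy=4, Omar=3, Erin=5, Alice=2, Priya=1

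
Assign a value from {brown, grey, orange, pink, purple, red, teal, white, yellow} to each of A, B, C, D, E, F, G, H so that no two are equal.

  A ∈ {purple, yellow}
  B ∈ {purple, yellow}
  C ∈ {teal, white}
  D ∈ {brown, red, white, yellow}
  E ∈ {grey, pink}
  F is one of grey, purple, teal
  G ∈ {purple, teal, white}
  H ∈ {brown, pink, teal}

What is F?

The 8 variables together cover exactly {brown, grey, pink, purple, red, teal, white, yellow} — 8 values for 8 variables — and red appears only in D's list, so D = red.
The 7 still-open variables together cover exactly {brown, grey, pink, purple, teal, white, yellow} — 7 values for 7 variables — and brown appears only in H's list, so H = brown.
Among the 6 still-open variables, pink fits only E (and all 6 values in {grey, pink, purple, teal, white, yellow} must be used), so E = pink.
Among the 5 still-open variables, grey fits only F (and all 5 values in {grey, purple, teal, white, yellow} must be used), so F = grey.

grey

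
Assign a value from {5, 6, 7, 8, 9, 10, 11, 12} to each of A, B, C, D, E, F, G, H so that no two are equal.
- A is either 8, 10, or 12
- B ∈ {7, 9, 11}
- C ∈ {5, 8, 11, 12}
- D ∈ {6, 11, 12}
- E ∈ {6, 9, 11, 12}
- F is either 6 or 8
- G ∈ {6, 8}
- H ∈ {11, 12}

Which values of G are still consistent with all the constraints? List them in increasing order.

6, 8

The 8 variables together cover exactly {5, 6, 7, 8, 9, 10, 11, 12} — 8 values for 8 variables — and 5 appears only in C's list, so C = 5.
Among the 7 still-open variables, 7 fits only B (and all 7 values in {6, 7, 8, 9, 10, 11, 12} must be used), so B = 7.
The 6 still-open variables together cover exactly {6, 8, 9, 10, 11, 12} — 6 values for 6 variables — and 9 appears only in E's list, so E = 9.
The 5 still-open variables together cover exactly {6, 8, 10, 11, 12} — 5 values for 5 variables — and 10 appears only in A's list, so A = 10.
F and G between them cover only {6, 8} — a naked pair. Remove those values from D.
No further eliminations apply; G can still be any of 6, 8.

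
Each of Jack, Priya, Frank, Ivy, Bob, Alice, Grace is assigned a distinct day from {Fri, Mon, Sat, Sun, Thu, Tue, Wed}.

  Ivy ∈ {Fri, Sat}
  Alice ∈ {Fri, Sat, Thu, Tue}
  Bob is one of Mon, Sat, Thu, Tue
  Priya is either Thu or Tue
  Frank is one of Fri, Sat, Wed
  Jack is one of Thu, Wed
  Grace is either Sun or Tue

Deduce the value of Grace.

Among the 7 variables, Mon fits only Bob (and all 7 values in {Fri, Mon, Sat, Sun, Thu, Tue, Wed} must be used), so Bob = Mon.
The 6 still-open variables together cover exactly {Fri, Sat, Sun, Thu, Tue, Wed} — 6 values for 6 variables — and Sun appears only in Grace's list, so Grace = Sun.

Sun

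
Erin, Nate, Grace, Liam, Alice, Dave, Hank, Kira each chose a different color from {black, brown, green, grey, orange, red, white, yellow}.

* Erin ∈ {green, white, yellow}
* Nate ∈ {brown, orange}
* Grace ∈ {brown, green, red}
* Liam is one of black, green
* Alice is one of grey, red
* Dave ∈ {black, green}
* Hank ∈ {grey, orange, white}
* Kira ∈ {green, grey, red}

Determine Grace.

brown

The 8 variables together cover exactly {black, brown, green, grey, orange, red, white, yellow} — 8 values for 8 variables — and yellow appears only in Erin's list, so Erin = yellow.
The 7 still-open variables draw from only 7 values {black, brown, green, grey, orange, red, white}, so each is used; only Hank can be white, hence Hank = white.
The 6 still-open variables draw from only 6 values {black, brown, green, grey, orange, red}, so each is used; only Nate can be orange, hence Nate = orange.
The 5 still-open variables together cover exactly {black, brown, green, grey, red} — 5 values for 5 variables — and brown appears only in Grace's list, so Grace = brown.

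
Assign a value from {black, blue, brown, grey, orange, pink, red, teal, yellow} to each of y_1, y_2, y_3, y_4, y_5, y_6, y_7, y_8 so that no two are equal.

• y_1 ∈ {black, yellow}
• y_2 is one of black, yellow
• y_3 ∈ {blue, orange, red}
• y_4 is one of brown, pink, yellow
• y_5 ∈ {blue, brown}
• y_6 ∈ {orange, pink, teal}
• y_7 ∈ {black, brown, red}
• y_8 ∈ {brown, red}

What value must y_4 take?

The 8 variables draw from only 8 values {black, blue, brown, orange, pink, red, teal, yellow}, so each is used; only y_6 can be teal, hence y_6 = teal.
The 7 still-open variables together cover exactly {black, blue, brown, orange, pink, red, yellow} — 7 values for 7 variables — and orange appears only in y_3's list, so y_3 = orange.
The 6 still-open variables draw from only 6 values {black, blue, brown, pink, red, yellow}, so each is used; only y_5 can be blue, hence y_5 = blue.
Among the 5 still-open variables, pink fits only y_4 (and all 5 values in {black, brown, pink, red, yellow} must be used), so y_4 = pink.

pink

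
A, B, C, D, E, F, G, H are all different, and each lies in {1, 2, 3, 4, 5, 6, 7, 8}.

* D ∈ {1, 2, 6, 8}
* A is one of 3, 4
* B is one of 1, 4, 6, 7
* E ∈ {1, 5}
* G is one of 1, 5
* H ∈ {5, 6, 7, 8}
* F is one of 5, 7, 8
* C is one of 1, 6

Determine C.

6

The 8 variables draw from only 8 values {1, 2, 3, 4, 5, 6, 7, 8}, so each is used; only D can be 2, hence D = 2.
The 7 still-open variables draw from only 7 values {1, 3, 4, 5, 6, 7, 8}, so each is used; only A can be 3, hence A = 3.
The 6 still-open variables together cover exactly {1, 4, 5, 6, 7, 8} — 6 values for 6 variables — and 4 appears only in B's list, so B = 4.
The 2 variables E and G are confined to {1, 5}, which locks those values in; drop them from C, F, H.
So C = 6.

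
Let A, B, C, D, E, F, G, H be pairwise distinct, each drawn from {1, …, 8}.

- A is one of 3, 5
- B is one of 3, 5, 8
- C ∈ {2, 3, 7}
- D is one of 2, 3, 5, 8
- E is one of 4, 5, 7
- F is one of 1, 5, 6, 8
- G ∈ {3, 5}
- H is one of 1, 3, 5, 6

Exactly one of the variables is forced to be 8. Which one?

B

Among the 8 variables, 4 fits only E (and all 8 values in {1, 2, 3, 4, 5, 6, 7, 8} must be used), so E = 4.
The 7 still-open variables draw from only 7 values {1, 2, 3, 5, 6, 7, 8}, so each is used; only C can be 7, hence C = 7.
The 6 still-open variables draw from only 6 values {1, 2, 3, 5, 6, 8}, so each is used; only D can be 2, hence D = 2.
A and G share exactly the 2 values {3, 5}; by pigeonhole those values go to them, so strike 3, 5 from B, F, H.
So 8 goes to B.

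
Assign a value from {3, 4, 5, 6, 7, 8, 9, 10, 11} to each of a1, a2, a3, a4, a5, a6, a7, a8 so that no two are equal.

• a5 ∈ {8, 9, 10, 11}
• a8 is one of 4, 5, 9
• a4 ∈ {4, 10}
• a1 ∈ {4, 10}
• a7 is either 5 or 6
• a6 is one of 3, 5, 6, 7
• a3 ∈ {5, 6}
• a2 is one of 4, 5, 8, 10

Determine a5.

11

The 2 variables a1 and a4 are confined to {4, 10}, which locks those values in; drop them from a2, a5, a8.
a3 and a7 between them cover only {5, 6} — a naked pair. Remove those values from a2, a6, a8.
That leaves a2 = 8. Eliminate 8 elsewhere: a5.
That leaves a8 = 9. Strike 9 from a5.
So a5 = 11.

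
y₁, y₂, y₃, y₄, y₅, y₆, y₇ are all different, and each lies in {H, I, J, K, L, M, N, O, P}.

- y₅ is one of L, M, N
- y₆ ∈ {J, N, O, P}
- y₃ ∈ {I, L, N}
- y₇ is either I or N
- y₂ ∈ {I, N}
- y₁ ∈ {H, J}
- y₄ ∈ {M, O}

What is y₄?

y₂ and y₇ between them cover only {I, N} — a naked pair. Remove those values from y₃, y₅, y₆.
That leaves y₃ = L. Strike L from y₅.
That leaves y₅ = M. So y₄ can't be M.
So y₄ = O.

O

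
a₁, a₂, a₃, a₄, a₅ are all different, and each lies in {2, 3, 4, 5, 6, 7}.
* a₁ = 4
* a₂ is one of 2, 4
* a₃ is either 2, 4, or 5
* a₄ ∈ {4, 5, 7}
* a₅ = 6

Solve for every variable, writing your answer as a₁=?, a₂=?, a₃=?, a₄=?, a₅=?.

a₁=4, a₂=2, a₃=5, a₄=7, a₅=6

a₁ has just one choice, so a₁ = 4. So a₂, a₃, a₄ can't be 4.
a₂ must be 2 (only option left). Eliminate 2 elsewhere: a₃.
a₃ must be 5 (only option left). Eliminate 5 elsewhere: a₄.
a₄ has just one choice, so a₄ = 7.
a₅ must be 6 (only option left).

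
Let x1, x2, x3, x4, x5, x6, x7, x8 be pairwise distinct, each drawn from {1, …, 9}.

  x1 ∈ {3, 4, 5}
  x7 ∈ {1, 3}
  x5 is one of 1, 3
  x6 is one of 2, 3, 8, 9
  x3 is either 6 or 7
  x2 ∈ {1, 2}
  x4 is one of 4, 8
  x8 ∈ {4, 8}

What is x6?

9

x4 and x8 share exactly the 2 values {4, 8}; by pigeonhole those values go to them, so strike 4, 8 from x1, x6.
x5 and x7 between them cover only {1, 3} — a naked pair. Remove those values from x1, x2, x6.
x1's domain is down to {5}, so x1 = 5.
x2 must be 2 (only option left). So x6 can't be 2.
So x6 = 9.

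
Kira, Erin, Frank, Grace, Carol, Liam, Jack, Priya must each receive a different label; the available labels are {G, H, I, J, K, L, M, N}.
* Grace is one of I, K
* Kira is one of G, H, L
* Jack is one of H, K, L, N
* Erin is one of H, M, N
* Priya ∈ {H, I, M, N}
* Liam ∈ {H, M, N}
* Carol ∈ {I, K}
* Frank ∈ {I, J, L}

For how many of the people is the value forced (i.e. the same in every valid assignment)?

The 8 variables draw from only 8 values {G, H, I, J, K, L, M, N}, so each is used; only Kira can be G, hence Kira = G.
Among the 7 still-open variables, J fits only Frank (and all 7 values in {H, I, J, K, L, M, N} must be used), so Frank = J.
The 6 still-open variables together cover exactly {H, I, K, L, M, N} — 6 values for 6 variables — and L appears only in Jack's list, so Jack = L.
Grace and Carol share exactly the 2 values {I, K}; by pigeonhole those values go to them, so strike I, K from Priya.
Determined: Kira=G, Frank=J, Jack=L. The other people each still have more than one consistent value. That makes 3.

3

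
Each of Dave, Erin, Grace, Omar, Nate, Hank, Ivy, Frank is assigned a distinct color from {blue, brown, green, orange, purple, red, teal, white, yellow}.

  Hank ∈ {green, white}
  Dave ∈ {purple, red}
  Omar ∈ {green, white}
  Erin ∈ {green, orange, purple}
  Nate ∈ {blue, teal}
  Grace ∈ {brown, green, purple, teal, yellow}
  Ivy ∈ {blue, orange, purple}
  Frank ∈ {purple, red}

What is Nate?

Dave and Frank between them cover only {purple, red} — a naked pair. Remove those values from Erin, Grace, Ivy.
Omar and Hank share exactly the 2 values {green, white}; by pigeonhole those values go to them, so strike green, white from Erin, Grace.
Erin has just one choice, so Erin = orange. Strike orange from Ivy.
Ivy must be blue (only option left). Eliminate blue elsewhere: Nate.
So Nate = teal.

teal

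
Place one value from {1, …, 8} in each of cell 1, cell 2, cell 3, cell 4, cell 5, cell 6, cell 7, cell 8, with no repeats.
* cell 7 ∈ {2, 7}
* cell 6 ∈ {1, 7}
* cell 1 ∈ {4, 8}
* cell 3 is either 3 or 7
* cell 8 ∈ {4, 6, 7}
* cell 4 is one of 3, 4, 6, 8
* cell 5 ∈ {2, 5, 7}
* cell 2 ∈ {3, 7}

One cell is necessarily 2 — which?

cell 7

Among the 8 variables, 1 fits only cell 6 (and all 8 values in {1, 2, 3, 4, 5, 6, 7, 8} must be used), so cell 6 = 1.
The 7 still-open variables together cover exactly {2, 3, 4, 5, 6, 7, 8} — 7 values for 7 variables — and 5 appears only in cell 5's list, so cell 5 = 5.
Among the 6 still-open variables, 2 fits only cell 7 (and all 6 values in {2, 3, 4, 6, 7, 8} must be used), so cell 7 = 2.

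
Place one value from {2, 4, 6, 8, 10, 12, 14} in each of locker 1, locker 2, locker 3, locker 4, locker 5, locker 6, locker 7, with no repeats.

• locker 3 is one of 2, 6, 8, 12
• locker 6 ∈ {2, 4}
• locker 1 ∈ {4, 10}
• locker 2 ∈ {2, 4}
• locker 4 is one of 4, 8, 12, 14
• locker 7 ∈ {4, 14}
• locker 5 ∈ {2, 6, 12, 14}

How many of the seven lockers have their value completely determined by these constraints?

2

Among the 7 variables, 10 fits only locker 1 (and all 7 values in {2, 4, 6, 8, 10, 12, 14} must be used), so locker 1 = 10.
locker 2 and locker 6 share exactly the 2 values {2, 4}; by pigeonhole those values go to them, so strike 2, 4 from locker 3, locker 4, locker 5, locker 7.
locker 7 must be 14 (only option left). Strike 14 from locker 4, locker 5.
Determined: locker 1=10, locker 7=14. The other lockers each still have more than one consistent value. That makes 2.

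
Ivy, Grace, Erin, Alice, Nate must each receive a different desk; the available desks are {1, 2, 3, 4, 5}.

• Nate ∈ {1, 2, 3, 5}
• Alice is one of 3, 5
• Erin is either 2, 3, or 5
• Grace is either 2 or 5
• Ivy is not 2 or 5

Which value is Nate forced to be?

1

Among the 5 variables, 4 fits only Ivy (and all 5 values in {1, 2, 3, 4, 5} must be used), so Ivy = 4.
The 4 still-open variables draw from only 4 values {1, 2, 3, 5}, so each is used; only Nate can be 1, hence Nate = 1.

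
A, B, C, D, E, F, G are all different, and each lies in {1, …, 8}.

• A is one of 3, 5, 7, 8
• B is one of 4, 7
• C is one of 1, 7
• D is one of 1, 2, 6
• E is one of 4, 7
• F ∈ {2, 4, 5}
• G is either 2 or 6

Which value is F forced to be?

5

B and E between them cover only {4, 7} — a naked pair. Remove those values from A, C, F.
That leaves C = 1. Eliminate 1 elsewhere: D.
The 2 variables D and G are confined to {2, 6}, which locks those values in; drop them from F.
So F = 5.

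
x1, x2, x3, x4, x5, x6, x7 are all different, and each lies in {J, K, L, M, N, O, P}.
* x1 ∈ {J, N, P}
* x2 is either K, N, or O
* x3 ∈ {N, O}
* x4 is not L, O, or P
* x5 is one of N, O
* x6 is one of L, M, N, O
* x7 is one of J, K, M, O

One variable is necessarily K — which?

x2

The 7 variables draw from only 7 values {J, K, L, M, N, O, P}, so each is used; only x6 can be L, hence x6 = L.
Among the 6 still-open variables, P fits only x1 (and all 6 values in {J, K, M, N, O, P} must be used), so x1 = P.
x3 and x5 share exactly the 2 values {N, O}; by pigeonhole those values go to them, so strike N, O from x2, x4, x7.
So K goes to x2.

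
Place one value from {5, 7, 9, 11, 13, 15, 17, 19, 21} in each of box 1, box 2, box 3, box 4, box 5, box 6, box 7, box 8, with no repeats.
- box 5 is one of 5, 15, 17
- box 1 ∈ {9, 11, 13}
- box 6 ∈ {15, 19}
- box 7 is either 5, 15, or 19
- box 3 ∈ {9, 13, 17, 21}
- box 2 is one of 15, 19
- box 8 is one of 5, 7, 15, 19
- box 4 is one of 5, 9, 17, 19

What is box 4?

box 2 and box 6 between them cover only {15, 19} — a naked pair. Remove those values from box 4, box 5, box 7, box 8.
box 7 has just one choice, so box 7 = 5. Remove 5 from box 4, box 5, box 8.
box 8's domain is down to {7}, so box 8 = 7.
box 5 has just one choice, so box 5 = 17. Remove 17 from box 3, box 4.
So box 4 = 9.

9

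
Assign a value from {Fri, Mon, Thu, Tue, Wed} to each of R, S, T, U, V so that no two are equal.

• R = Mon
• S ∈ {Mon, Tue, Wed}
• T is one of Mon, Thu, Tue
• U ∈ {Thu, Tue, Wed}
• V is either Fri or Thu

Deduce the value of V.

Fri

R's domain is down to {Mon}, so R = Mon. Strike Mon from S, T.
The 4 still-open variables together cover exactly {Fri, Thu, Tue, Wed} — 4 values for 4 variables — and Fri appears only in V's list, so V = Fri.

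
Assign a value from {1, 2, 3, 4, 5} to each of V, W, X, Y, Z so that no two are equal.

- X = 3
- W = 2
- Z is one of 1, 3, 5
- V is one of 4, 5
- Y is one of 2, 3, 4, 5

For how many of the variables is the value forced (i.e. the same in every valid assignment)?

3

W must be 2 (only option left). Strike 2 from Y.
X has just one choice, so X = 3. Strike 3 from Y, Z.
The 3 still-open variables draw from only 3 values {1, 4, 5}, so each is used; only Z can be 1, hence Z = 1.
Determined: W=2, X=3, Z=1. The other variables each still have more than one consistent value. That makes 3.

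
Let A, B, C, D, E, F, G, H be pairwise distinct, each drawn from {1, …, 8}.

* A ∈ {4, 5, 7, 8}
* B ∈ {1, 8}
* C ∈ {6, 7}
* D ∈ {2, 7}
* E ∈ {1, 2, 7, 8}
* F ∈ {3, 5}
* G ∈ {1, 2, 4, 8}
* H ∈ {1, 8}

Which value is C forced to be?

6

The 8 variables together cover exactly {1, 2, 3, 4, 5, 6, 7, 8} — 8 values for 8 variables — and 3 appears only in F's list, so F = 3.
The 7 still-open variables together cover exactly {1, 2, 4, 5, 6, 7, 8} — 7 values for 7 variables — and 5 appears only in A's list, so A = 5.
The 6 still-open variables draw from only 6 values {1, 2, 4, 6, 7, 8}, so each is used; only G can be 4, hence G = 4.
Among the 5 still-open variables, 6 fits only C (and all 5 values in {1, 2, 6, 7, 8} must be used), so C = 6.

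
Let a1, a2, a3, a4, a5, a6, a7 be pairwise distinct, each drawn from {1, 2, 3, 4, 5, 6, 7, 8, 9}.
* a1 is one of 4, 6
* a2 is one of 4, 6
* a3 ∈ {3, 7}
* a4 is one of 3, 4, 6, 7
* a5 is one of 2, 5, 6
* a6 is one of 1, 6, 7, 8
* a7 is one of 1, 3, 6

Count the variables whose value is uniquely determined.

2

The 2 variables a1 and a2 are confined to {4, 6}, which locks those values in; drop them from a4, a5, a6, a7.
a3 and a4 share exactly the 2 values {3, 7}; by pigeonhole those values go to them, so strike 3, 7 from a6, a7.
a7 must be 1 (only option left). Strike 1 from a6.
a6 has just one choice, so a6 = 8.
Determined: a6=8, a7=1. The other variables each still have more than one consistent value. That makes 2.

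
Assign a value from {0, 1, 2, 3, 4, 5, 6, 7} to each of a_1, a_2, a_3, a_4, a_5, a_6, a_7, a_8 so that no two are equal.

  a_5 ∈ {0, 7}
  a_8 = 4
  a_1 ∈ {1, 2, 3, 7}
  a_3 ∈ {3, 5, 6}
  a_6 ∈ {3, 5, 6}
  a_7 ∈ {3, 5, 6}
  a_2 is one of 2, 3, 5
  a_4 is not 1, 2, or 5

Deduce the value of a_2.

a_8 has just one choice, so a_8 = 4. Eliminate 4 elsewhere: a_4.
The 7 still-open variables together cover exactly {0, 1, 2, 3, 5, 6, 7} — 7 values for 7 variables — and 1 appears only in a_1's list, so a_1 = 1.
The 6 still-open variables together cover exactly {0, 2, 3, 5, 6, 7} — 6 values for 6 variables — and 2 appears only in a_2's list, so a_2 = 2.

2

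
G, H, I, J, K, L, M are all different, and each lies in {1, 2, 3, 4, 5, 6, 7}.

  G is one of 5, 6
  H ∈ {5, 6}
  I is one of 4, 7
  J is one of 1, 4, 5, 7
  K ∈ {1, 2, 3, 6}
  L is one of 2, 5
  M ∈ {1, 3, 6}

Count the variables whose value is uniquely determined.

1

G and H share exactly the 2 values {5, 6}; by pigeonhole those values go to them, so strike 5, 6 from J, K, L, M.
L must be 2 (only option left). Strike 2 from K.
K and M share exactly the 2 values {1, 3}; by pigeonhole those values go to them, so strike 1, 3 from J.
Determined: L=2. The other variables each still have more than one consistent value. That makes 1.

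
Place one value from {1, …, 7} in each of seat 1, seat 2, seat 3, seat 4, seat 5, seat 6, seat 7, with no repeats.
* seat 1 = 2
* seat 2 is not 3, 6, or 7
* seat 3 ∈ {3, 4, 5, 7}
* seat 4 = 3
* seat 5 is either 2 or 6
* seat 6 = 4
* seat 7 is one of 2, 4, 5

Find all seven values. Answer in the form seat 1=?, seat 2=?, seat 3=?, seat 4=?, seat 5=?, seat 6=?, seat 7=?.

seat 1 has just one choice, so seat 1 = 2. Eliminate 2 elsewhere: seat 2, seat 5, seat 7.
seat 4's domain is down to {3}, so seat 4 = 3. Remove 3 from seat 3.
That leaves seat 5 = 6.
seat 6 has just one choice, so seat 6 = 4. So seat 2, seat 3, seat 7 can't be 4.
That leaves seat 7 = 5. Eliminate 5 elsewhere: seat 2, seat 3.
That leaves seat 2 = 1.
seat 3's domain is down to {7}, so seat 3 = 7.

seat 1=2, seat 2=1, seat 3=7, seat 4=3, seat 5=6, seat 6=4, seat 7=5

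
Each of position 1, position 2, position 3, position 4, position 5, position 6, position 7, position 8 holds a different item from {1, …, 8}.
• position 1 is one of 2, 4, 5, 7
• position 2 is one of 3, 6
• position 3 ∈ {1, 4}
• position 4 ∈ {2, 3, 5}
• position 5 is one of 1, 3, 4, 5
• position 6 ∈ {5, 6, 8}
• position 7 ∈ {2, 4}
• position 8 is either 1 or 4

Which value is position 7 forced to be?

2

The 8 variables draw from only 8 values {1, 2, 3, 4, 5, 6, 7, 8}, so each is used; only position 1 can be 7, hence position 1 = 7.
The 7 still-open variables together cover exactly {1, 2, 3, 4, 5, 6, 8} — 7 values for 7 variables — and 8 appears only in position 6's list, so position 6 = 8.
The 6 still-open variables draw from only 6 values {1, 2, 3, 4, 5, 6}, so each is used; only position 2 can be 6, hence position 2 = 6.
The 2 variables position 3 and position 8 are confined to {1, 4}, which locks those values in; drop them from position 5, position 7.
So position 7 = 2.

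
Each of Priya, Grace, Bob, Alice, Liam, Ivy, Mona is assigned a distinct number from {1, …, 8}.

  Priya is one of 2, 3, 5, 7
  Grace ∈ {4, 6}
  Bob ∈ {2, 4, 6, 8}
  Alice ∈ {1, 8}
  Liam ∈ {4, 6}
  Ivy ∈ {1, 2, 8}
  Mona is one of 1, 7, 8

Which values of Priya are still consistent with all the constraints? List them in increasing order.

3, 5

The 2 variables Grace and Liam are confined to {4, 6}, which locks those values in; drop them from Bob.
Bob, Alice, Ivy between them cover only {1, 2, 8} — a naked triple. Remove those values from Priya, Mona.
That leaves Mona = 7. Strike 7 from Priya.
No further eliminations apply; Priya can still be any of 3, 5.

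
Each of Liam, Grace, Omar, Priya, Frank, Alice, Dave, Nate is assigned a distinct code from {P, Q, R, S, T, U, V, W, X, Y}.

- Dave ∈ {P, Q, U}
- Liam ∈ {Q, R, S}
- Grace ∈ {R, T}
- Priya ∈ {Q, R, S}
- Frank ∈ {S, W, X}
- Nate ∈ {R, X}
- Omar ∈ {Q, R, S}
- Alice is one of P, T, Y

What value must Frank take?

Liam, Omar, Priya between them cover only {Q, R, S} — a naked triple. Remove those values from Grace, Frank, Dave, Nate.
Grace's domain is down to {T}, so Grace = T. Strike T from Alice.
Nate must be X (only option left). Strike X from Frank.
So Frank = W.

W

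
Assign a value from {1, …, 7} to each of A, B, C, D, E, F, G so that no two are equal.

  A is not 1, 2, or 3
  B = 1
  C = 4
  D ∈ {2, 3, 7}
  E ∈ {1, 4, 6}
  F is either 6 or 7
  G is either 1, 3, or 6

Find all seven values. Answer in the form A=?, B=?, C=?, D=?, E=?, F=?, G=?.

B's domain is down to {1}, so B = 1. Eliminate 1 elsewhere: E, G.
That leaves C = 4. So A, E can't be 4.
E's domain is down to {6}, so E = 6. Strike 6 from A, F, G.
F must be 7 (only option left). Remove 7 from A, D.
G has just one choice, so G = 3. Remove 3 from D.
A has just one choice, so A = 5.
D has just one choice, so D = 2.

A=5, B=1, C=4, D=2, E=6, F=7, G=3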